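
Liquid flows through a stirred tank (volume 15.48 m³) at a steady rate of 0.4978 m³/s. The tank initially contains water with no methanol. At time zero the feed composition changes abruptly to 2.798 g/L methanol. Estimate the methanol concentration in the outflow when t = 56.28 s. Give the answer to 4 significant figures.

Mass balance on the solute (V constant): V dC/dt = Q(C_in − C).
Rewrite as dC/dt + C/τ = C_in/τ, τ = V/Q = 31.0968 s.
This is linear first-order; C(t) = C_in + (C₀ − C_in) e^(−t/τ).
C(56.28) = 2.798 + (0 − 2.798)·e^(−56.28/31.0968) = 2.798 + (-2.79800)·0.163682 = 2.34002 g/L.

2.340 g/L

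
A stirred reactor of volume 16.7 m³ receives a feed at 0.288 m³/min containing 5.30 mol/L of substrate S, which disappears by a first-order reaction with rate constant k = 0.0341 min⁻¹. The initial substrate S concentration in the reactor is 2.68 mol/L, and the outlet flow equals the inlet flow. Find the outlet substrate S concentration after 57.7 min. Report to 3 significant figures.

Accumulation = in − out − consumed: V dC/dt = Q C_in − Q C − k V C.
dC/dt = (Q/V) C_in − (Q/V + k) C; effective rate a = Q/V + k = 0.017246 + 0.0341 = 0.051346 min⁻¹.
C_ss = Q C_in/(Q + kV) = 1.7801 mol/L; C(t) = C_ss + (C₀ − C_ss) e^(−a t).
C(57.7) = 1.7801 + (0.89988)·e^(−0.051346·57.7) = 1.7801 + (0.89988)·0.051683 = 1.8266 mol/L.

1.83 mol/L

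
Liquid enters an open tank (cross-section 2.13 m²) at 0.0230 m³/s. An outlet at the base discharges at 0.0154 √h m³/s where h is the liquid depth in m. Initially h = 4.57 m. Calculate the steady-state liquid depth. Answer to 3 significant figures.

2.23 m

Level balance: A dh/dt = 0.0230 − 0.0154 √h. Setting dh/dt = 0:
Q_in = 0.0154 √h_ss ⇒ √h_ss = 0.0230/0.0154 = 1.4935.
h_ss = 1.4935² = 2.2306 m. (Since h₀ = 4.57 m > h_ss, the level will fall toward this value.)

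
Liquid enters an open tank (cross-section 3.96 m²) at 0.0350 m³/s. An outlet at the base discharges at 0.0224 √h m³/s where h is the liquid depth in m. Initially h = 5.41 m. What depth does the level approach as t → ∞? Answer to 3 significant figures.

2.44 m

Level balance: A dh/dt = 0.0350 − 0.0224 √h. Setting dh/dt = 0:
Q_in = 0.0224 √h_ss ⇒ √h_ss = 0.0350/0.0224 = 1.5625.
h_ss = 1.5625² = 2.4414 m. (Since h₀ = 5.41 m > h_ss, the level will fall toward this value.)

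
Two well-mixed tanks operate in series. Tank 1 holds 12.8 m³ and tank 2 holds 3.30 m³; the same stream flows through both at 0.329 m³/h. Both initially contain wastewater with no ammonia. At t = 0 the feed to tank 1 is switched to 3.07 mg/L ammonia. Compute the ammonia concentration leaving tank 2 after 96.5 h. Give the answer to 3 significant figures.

Time constants: τᵢ = Vᵢ/Q for each well-mixed tank.
τ₁ = 12.8/0.329 = 38.906 h; τ₂ = 3.30/0.329 = 10.030 h.
Tank 1: C₁ = C_in(1 − e^(−t/τ₁)). Tank 2 (τ₁ ≠ τ₂): C₂ = C_in[1 − (τ₁ e^(−t/τ₁) − τ₂ e^(−t/τ₂))/(τ₁ − τ₂)].
At t = 96.5: e^(−t/τ₁) = 0.083714, e^(−t/τ₂) = 6.6337e-05.
C₂ = 3.07·[1 − (38.906·0.083714 − 10.030·6.6337e-05)/(28.875)] = 3.07·0.88723 = 2.7238 mg/L.

2.72 mg/L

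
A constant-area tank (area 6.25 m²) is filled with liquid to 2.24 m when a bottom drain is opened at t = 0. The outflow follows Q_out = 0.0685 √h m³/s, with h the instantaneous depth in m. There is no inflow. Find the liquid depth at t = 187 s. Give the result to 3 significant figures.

A dh/dt = −Q_out = −0.0685 √h.
Separate and integrate: 2(√h − √h₀) = −(0.0685/A) t.
√h = √2.24 − 0.0685·187/(2·6.25) = 1.4967 − 1.0248 = 0.47190.
h = 0.47190² = 0.22269 m.

0.223 m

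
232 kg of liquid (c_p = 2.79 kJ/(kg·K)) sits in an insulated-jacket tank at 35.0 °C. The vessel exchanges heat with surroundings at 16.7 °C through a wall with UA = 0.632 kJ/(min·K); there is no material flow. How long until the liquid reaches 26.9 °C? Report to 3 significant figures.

599 min

Lumped-capacitance energy balance: M c_p dT/dt = UA(T_amb − T).
τ = M c_p/UA = 1024.2 min; T_ss = T_amb = 16.700 °C.
T(t) = T_ss + (T₀ − T_ss)e^(−t/τ); set T = 26.9:
t = −τ ln[(T − T_ss)/(T₀ − T_ss)] = −1024.2 · ln(0.55738) = 598.65 min.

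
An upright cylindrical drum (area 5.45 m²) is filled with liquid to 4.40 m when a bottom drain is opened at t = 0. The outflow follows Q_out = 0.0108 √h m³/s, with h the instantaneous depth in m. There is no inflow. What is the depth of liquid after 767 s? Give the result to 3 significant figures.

Unsteady balance on liquid volume: A dh/dt = −0.0108 √h.
∫ h^(−1/2) dh = −(0.0108/A) ∫ dt, giving 2√h = 2√h₀ − (0.0108/A) t.
√h = √4.40 − 0.0108·767/(2·5.45) = 2.0976 − 0.75996 = 1.3377.
h = 1.3377² = 1.7893 m.

1.79 m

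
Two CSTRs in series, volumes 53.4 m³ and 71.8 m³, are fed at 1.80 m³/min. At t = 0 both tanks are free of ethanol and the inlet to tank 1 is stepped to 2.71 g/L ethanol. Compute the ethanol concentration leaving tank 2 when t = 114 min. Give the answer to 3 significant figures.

2.27 g/L

Species balance on tank i: dCᵢ/dt = (Cᵢ₋₁ − Cᵢ)/τᵢ with τᵢ = Vᵢ/Q.
τ₁ = 53.4/1.80 = 29.667 min; τ₂ = 71.8/1.80 = 39.889 min.
Tank 1: C₁ = C_in(1 − e^(−t/τ₁)). Tank 2 (τ₁ ≠ τ₂): C₂ = C_in[1 − (τ₁ e^(−t/τ₁) − τ₂ e^(−t/τ₂))/(τ₁ − τ₂)].
At t = 114: e^(−t/τ₁) = 0.021436, e^(−t/τ₂) = 0.057387.
C₂ = 2.71·[1 − (29.667·0.021436 − 39.889·0.057387)/(-10.222)] = 2.71·0.83828 = 2.2717 g/L.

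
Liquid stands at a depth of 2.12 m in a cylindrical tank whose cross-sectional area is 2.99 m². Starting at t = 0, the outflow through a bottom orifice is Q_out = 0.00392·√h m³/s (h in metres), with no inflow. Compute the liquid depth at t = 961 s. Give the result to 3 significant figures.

With no inflow, A dh/dt = −0.00392 √h.
∫ h^(−1/2) dh = −(0.00392/A) ∫ dt, giving 2√h = 2√h₀ − (0.00392/A) t.
√h = √2.12 − 0.00392·961/(2·2.99) = 1.4560 − 0.62995 = 0.82607.
h = 0.82607² = 0.68239 m.

0.682 m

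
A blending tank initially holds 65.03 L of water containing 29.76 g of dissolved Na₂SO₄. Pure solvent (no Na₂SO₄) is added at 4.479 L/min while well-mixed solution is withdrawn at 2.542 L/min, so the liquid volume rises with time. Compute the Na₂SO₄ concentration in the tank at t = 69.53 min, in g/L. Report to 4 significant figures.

0.03418 g/L

Total volume: dV/dt = Q_in − Q_out = 1.93700 L/min, so V(t) = 65.03 + 1.93700 t and V(69.53) = 199.710 L.
Solute balance: dm/dt = 0 − Q_out C = −Q_out m/V(t).
dm/m = −Q_out dt/(V₀ + 1.93700 t); integrating gives ln(m/m₀) = −(Q_out/(Q_in−Q_out)) ln(V/V₀).
m = m₀ (V₀/V)^(Q_out/(Q_in−Q_out)) = 29.76 × (65.03/199.710)^(1.31234) = 6.82574 g.
C = m/V = 6.82574/199.710 = 0.0341783 g/L.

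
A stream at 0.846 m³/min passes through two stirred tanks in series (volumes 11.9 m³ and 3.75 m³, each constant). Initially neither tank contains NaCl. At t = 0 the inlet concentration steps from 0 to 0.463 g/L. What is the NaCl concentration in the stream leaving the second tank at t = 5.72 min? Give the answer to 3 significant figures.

Species balance on tank i: dCᵢ/dt = (Cᵢ₋₁ − Cᵢ)/τᵢ with τᵢ = Vᵢ/Q.
τ₁ = 11.9/0.846 = 14.066 min; τ₂ = 3.75/0.846 = 4.4326 min.
Tank 1: C₁ = C_in(1 − e^(−t/τ₁)). Tank 2 (τ₁ ≠ τ₂): C₂ = C_in[1 − (τ₁ e^(−t/τ₁) − τ₂ e^(−t/τ₂))/(τ₁ − τ₂)].
At t = 5.72: e^(−t/τ₁) = 0.66588, e^(−t/τ₂) = 0.27515.
C₂ = 0.463·[1 − (14.066·0.66588 − 4.4326·0.27515)/(9.6336)] = 0.463·0.15434 = 0.071459 g/L.

0.0715 g/L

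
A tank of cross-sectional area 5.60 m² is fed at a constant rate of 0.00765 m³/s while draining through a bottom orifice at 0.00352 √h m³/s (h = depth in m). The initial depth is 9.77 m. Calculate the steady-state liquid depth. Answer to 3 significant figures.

Accumulation of liquid (constant cross-section A): A dh/dt = Q_in − 0.00352 √h. At steady state dh/dt = 0:
Q_in = 0.00352 √h_ss ⇒ √h_ss = 0.00765/0.00352 = 2.1733.
h_ss = 2.1733² = 4.7232 m. (Since h₀ = 9.77 m > h_ss, the level will fall toward this value.)

4.72 m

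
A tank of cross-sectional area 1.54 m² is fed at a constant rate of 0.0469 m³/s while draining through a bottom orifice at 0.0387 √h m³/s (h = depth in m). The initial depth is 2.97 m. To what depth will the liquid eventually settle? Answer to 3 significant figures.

1.47 m

Accumulation of liquid (constant cross-section A): A dh/dt = Q_in − 0.0387 √h. At steady state dh/dt = 0:
Q_in = 0.0387 √h_ss ⇒ √h_ss = 0.0469/0.0387 = 1.2119.
h_ss = 1.2119² = 1.4687 m. (Since h₀ = 2.97 m > h_ss, the level will fall toward this value.)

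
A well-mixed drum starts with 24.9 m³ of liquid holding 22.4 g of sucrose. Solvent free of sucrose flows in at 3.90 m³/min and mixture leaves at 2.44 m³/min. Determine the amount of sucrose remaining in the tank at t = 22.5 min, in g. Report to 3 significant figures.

Total volume: dV/dt = Q_in − Q_out = 1.4600 m³/min, so V(t) = 24.9 + 1.4600 t and V(22.5) = 57.750 m³.
Species balance (pure solvent in): dm/dt = −Q_out · m/V(t).
Separate: dm/m = −Q_out dt/V(t) ⇒ ln(m/m₀) = −(Q_out/(Q_in−Q_out)) ln(V/V₀).
m = m₀ (V₀/V)^(Q_out/(Q_in−Q_out)) = 22.4 × (24.9/57.750)^(1.6712) = 5.4911 g.

5.49 g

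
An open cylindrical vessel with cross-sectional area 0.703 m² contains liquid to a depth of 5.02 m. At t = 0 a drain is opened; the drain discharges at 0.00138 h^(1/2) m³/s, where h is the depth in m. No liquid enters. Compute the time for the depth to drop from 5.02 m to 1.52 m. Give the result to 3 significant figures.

A dh/dt = −Q_out = −0.00138 √h.
Separate and integrate: 2(√h − √h₀) = −(0.00138/A) t.
t = 2A(√h₀ − √h)/0.00138 = 2·0.703·(√5.02 − √1.52)/0.00138
  = 1.4060 × (2.2405 − 1.2329) / 0.00138 = 1026.6 s.

1030 s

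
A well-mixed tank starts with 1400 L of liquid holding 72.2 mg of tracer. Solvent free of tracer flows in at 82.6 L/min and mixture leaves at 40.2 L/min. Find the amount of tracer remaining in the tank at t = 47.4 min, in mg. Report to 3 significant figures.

Let m(t) be the amount of tracer. Volume: V(t) = V₀ + (Q_in − Q_out) t = 1400 + 42.400 t; V(47.4) = 3409.8 L.
Solute balance: dm/dt = 0 − Q_out C = −Q_out m/V(t).
Separate: dm/m = −Q_out dt/V(t) ⇒ ln(m/m₀) = −(Q_out/(Q_in−Q_out)) ln(V/V₀).
m = m₀ (V₀/V)^(Q_out/(Q_in−Q_out)) = 72.2 × (1400/3409.8)^(0.94811) = 31.046 mg.

31.0 mg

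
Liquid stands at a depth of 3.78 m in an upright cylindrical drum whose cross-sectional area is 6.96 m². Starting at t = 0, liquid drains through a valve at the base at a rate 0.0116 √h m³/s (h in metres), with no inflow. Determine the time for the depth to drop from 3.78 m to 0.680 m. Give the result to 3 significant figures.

1340 s

A dh/dt = −Q_out = −0.0116 √h.
∫ h^(−1/2) dh = −(0.0116/A) ∫ dt, giving 2√h = 2√h₀ − (0.0116/A) t.
t = 2A(√h₀ − √h)/0.0116 = 2·6.96·(√3.78 − √0.680)/0.0116
  = 13.920 × (1.9442 − 0.82462) / 0.0116 = 1343.5 s.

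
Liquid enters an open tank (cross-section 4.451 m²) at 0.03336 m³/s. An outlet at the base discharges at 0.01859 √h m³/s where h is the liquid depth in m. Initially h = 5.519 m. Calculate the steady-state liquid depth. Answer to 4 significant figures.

3.220 m

Level balance: A dh/dt = 0.03336 − 0.01859 √h. Setting dh/dt = 0:
Q_in = 0.01859 √h_ss ⇒ √h_ss = 0.03336/0.01859 = 1.79451.
h_ss = 1.79451² = 3.22028 m. (Since h₀ = 5.519 m > h_ss, the level will fall toward this value.)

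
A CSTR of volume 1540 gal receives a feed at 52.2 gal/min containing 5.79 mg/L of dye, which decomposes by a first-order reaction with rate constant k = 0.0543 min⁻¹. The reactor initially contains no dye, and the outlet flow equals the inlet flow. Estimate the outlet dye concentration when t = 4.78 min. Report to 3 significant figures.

Accumulation = in − out − consumed: V dC/dt = Q C_in − Q C − k V C.
dC/dt = (Q/V) C_in − (Q/V + k) C; effective rate a = Q/V + k = 0.033896 + 0.0543 = 0.088196 min⁻¹.
C_ss = Q C_in/(Q + kV) = 2.2253 mg/L; C(t) = C_ss + (C₀ − C_ss) e^(−a t).
C(4.78) = 2.2253 + (-2.2253)·e^(−0.088196·4.78) = 2.2253 + (-2.2253)·0.65601 = 0.76546 mg/L.

0.765 mg/L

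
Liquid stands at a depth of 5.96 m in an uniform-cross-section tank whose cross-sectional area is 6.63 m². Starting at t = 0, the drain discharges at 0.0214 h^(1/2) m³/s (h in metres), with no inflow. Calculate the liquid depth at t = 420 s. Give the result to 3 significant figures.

With no inflow, A dh/dt = −0.0214 √h.
Separate and integrate: 2(√h − √h₀) = −(0.0214/A) t.
√h = √5.96 − 0.0214·420/(2·6.63) = 2.4413 − 0.67783 = 1.7635.
h = 1.7635² = 3.1099 m.

3.11 m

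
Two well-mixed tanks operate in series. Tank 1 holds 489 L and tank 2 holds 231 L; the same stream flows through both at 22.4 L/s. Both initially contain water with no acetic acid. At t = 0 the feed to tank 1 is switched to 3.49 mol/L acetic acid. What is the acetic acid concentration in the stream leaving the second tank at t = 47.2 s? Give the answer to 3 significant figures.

2.76 mol/L

Each tank obeys Vᵢ dCᵢ/dt = Q(Cᵢ₋₁ − Cᵢ), so τᵢ = Vᵢ/Q.
τ₁ = 489/22.4 = 21.830 s; τ₂ = 231/22.4 = 10.312 s.
Solving the cascade with C₁(0)=C₂(0)=0 gives C₂(t) = C_in[1 − (τ₁ e^(−t/τ₁) − τ₂ e^(−t/τ₂))/(τ₁ − τ₂)].
At t = 47.2: e^(−t/τ₁) = 0.11508, e^(−t/τ₂) = 0.010286.
C₂ = 3.49·[1 − (21.830·0.11508 − 10.312·0.010286)/(11.518)] = 3.49·0.79109 = 2.7609 mol/L.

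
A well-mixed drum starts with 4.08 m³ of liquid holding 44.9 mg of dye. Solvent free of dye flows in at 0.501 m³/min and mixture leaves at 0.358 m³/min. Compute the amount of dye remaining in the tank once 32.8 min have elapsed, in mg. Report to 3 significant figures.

6.61 mg

Total volume: dV/dt = Q_in − Q_out = 0.14300 m³/min, so V(t) = 4.08 + 0.14300 t and V(32.8) = 8.7704 m³.
Solute balance: dm/dt = 0 − Q_out C = −Q_out m/V(t).
Separate: dm/m = −Q_out dt/V(t) ⇒ ln(m/m₀) = −(Q_out/(Q_in−Q_out)) ln(V/V₀).
m = m₀ (V₀/V)^(Q_out/(Q_in−Q_out)) = 44.9 × (4.08/8.7704)^(2.5035) = 6.6098 mg.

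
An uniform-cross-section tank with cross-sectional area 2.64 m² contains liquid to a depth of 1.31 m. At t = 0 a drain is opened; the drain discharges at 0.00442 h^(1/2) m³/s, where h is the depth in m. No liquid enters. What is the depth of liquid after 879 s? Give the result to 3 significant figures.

0.167 m

With no inflow, A dh/dt = −0.00442 √h.
∫ h^(−1/2) dh = −(0.00442/A) ∫ dt, giving 2√h = 2√h₀ − (0.00442/A) t.
√h = √1.31 − 0.00442·879/(2·2.64) = 1.1446 − 0.73583 = 0.40872.
h = 0.40872² = 0.16705 m.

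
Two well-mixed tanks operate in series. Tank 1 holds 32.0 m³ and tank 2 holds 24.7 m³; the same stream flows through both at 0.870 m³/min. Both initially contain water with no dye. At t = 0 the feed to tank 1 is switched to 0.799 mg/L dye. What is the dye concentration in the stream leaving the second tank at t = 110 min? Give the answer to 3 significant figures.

0.679 mg/L

Time constants: τᵢ = Vᵢ/Q for each well-mixed tank.
τ₁ = 32.0/0.870 = 36.782 min; τ₂ = 24.7/0.870 = 28.391 min.
Solving the cascade with C₁(0)=C₂(0)=0 gives C₂(t) = C_in[1 − (τ₁ e^(−t/τ₁) − τ₂ e^(−t/τ₂))/(τ₁ − τ₂)].
At t = 110: e^(−t/τ₁) = 0.050256, e^(−t/τ₂) = 0.020765.
C₂ = 0.799·[1 − (36.782·0.050256 − 28.391·0.020765)/(8.3908)] = 0.799·0.84996 = 0.67912 mg/L.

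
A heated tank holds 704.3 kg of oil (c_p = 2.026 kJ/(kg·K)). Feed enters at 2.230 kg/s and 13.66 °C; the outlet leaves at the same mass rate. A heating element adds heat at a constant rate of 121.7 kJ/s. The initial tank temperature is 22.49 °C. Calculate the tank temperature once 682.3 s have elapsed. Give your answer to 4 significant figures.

M c_p dT/dt = ṁ c_p (T_in − T) + Q̇.
Rearrange: dT/dt = (T_ss − T)/τ with τ = M/ṁ = 315.830 s and T_ss = T_in + Q̇/(ṁ c_p) = 40.5968 °C.
T approaches T_ss exponentially: T(t) = T_ss + (T₀ − T_ss) e^(−t/τ).
T(682.3) = 40.5968 + (-18.1068)·e^(−682.3/315.830) = 40.5968 + (-18.1068)·0.115286 = 38.5094 °C.

38.51 °C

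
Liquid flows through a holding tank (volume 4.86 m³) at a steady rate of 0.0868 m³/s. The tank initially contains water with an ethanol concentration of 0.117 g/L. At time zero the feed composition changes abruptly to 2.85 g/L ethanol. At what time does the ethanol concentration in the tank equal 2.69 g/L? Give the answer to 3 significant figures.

Mass balance on the solute (V constant): V dC/dt = Q(C_in − C), so τ = V/Q = 55.991 s.
C(t) = C_in + (C₀ − C_in) e^(−t/τ). Set C = 2.69 and solve for t:
e^(−t/τ) = (C − C_in)/(C₀ − C_in) = (2.69 − 2.85)/(0.117 − 2.85) = 0.058544
t = −τ ln(…) = 55.991 × 2.8380 = 158.90 s.

159 s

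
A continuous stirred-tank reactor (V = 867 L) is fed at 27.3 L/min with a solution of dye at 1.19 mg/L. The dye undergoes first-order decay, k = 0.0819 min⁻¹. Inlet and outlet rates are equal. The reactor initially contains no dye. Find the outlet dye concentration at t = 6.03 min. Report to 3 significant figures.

0.164 mg/L

Accumulation = in − out − consumed: V dC/dt = Q C_in − Q C − k V C.
dC/dt = (Q/V) C_in − (Q/V + k) C; effective rate a = Q/V + k = 0.031488 + 0.0819 = 0.11339 min⁻¹.
C_ss = Q C_in/(Q + kV) = 0.33046 mg/L; C(t) = C_ss + (C₀ − C_ss) e^(−a t).
C(6.03) = 0.33046 + (-0.33046)·e^(−0.11339·6.03) = 0.33046 + (-0.33046)·0.50473 = 0.16367 mg/L.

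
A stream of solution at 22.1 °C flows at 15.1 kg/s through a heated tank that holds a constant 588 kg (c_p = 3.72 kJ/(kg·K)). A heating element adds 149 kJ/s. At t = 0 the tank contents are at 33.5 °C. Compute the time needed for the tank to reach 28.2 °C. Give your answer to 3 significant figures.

36.3 s

First-law balance (no shaft work): M c_p dT/dt = ṁ c_p (T_in − T) + 149.
τ = M/ṁ = 38.940 s; T_ss = T_in + Q̇/(ṁ c_p) = 24.753 °C.
T(t) = T_ss + (T₀ − T_ss) e^(−t/τ). Set T = 28.2:
e^(−t/τ) = (28.2 − 24.753)/(33.5 − 24.753) = 0.39411
t = −38.940 · ln(0.39411) = 36.259 s.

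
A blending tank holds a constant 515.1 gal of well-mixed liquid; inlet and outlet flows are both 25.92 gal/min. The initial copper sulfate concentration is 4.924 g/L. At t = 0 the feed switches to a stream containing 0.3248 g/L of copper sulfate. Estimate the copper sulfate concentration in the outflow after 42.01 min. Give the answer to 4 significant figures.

Species balance on the tank: V dC/dt = Q(C_in − C).
So dC/dt = (C_in − C)/τ with τ = V/Q = 515.1/25.92 = 19.8727 min.
This is linear first-order; C(t) = C_in + (C₀ − C_in) e^(−t/τ).
C(42.01) = 0.3248 + (4.924 − 0.3248)·e^(−42.01/19.8727) = 0.3248 + (4.59920)·0.120759 = 0.880196 g/L.

0.8802 g/L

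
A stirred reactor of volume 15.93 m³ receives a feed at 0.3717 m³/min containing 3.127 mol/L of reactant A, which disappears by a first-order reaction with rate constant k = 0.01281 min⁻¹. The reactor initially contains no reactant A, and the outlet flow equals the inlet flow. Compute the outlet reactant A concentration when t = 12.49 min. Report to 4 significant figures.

0.7334 mol/L

Accumulation = in − out − consumed: V dC/dt = Q C_in − Q C − k V C.
dC/dt = (Q/V) C_in − (Q/V + k) C; effective rate a = Q/V + k = 0.0233333 + 0.01281 = 0.0361433 min⁻¹.
C_ss = Q C_in/(Q + kV) = 2.01872 mol/L; C(t) = C_ss + (C₀ − C_ss) e^(−a t).
C(12.49) = 2.01872 + (-2.01872)·e^(−0.0361433·12.49) = 2.01872 + (-2.01872)·0.636717 = 0.733368 mol/L.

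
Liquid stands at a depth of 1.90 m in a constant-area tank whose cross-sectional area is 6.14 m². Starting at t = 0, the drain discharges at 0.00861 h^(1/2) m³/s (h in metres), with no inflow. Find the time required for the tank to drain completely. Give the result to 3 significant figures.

1970 s

Unsteady balance on liquid volume: A dh/dt = −0.00861 √h.
This is separable: 2 d(√h)/dt = −0.00861/A, so √h = √h₀ − (0.00861/(2A)) t.
Set h = 0: 2√h₀ = (0.00861/A) t_empty ⇒ t_empty = 2A√h₀/0.00861.
t_empty = 2·6.14·√1.90/0.00861 = 12.280·1.3784/0.00861 = 1965.9 s.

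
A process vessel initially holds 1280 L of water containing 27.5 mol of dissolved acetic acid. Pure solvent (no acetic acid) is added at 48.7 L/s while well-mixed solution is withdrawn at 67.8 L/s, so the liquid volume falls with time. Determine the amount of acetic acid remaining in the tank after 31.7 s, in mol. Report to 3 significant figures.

2.83 mol

Total volume: dV/dt = Q_in − Q_out = -19.100 L/s, so V(t) = 1280 − 19.100 t and V(31.7) = 674.53 L.
Species balance (pure solvent in): dm/dt = −Q_out · m/V(t).
Separate: dm/m = −Q_out dt/V(t) ⇒ ln(m/m₀) = −(Q_out/(Q_in−Q_out)) ln(V/V₀).
m = m₀ (V₀/V)^(Q_out/(Q_in−Q_out)) = 27.5 × (1280/674.53)^(-3.5497) = 2.8299 mol.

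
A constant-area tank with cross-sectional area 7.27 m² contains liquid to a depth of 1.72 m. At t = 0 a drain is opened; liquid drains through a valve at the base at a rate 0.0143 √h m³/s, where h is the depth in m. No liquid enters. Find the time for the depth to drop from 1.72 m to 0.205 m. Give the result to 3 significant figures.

873 s

Unsteady balance on liquid volume: A dh/dt = −0.0143 √h.
This is separable: 2 d(√h)/dt = −0.0143/A, so √h = √h₀ − (0.0143/(2A)) t.
t = 2A(√h₀ − √h)/0.0143 = 2·7.27·(√1.72 − √0.205)/0.0143
  = 14.540 × (1.3115 − 0.45277) / 0.0143 = 873.13 s.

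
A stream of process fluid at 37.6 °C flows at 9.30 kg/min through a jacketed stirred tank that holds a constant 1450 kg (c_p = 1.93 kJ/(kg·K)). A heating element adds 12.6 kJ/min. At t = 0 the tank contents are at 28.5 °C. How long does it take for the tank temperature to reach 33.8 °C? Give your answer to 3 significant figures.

121 min

Energy balance: M c_p dT/dt = ṁ c_p (T_in − T) + 12.6.
τ = M/ṁ = 155.91 min; T_ss = T_in + Q̇/(ṁ c_p) = 38.302 °C.
T(t) = T_ss + (T₀ − T_ss) e^(−t/τ). Set T = 33.8:
e^(−t/τ) = (33.8 − 38.302)/(28.5 − 38.302) = 0.45929
t = −155.91 · ln(0.45929) = 121.31 min.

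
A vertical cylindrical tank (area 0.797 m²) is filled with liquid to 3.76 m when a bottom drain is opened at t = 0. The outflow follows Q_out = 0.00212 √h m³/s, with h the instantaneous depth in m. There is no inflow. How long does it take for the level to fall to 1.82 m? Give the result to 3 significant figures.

444 s

A dh/dt = −Q_out = −0.00212 √h.
This is separable: 2 d(√h)/dt = −0.00212/A, so √h = √h₀ − (0.00212/(2A)) t.
t = 2A(√h₀ − √h)/0.00212 = 2·0.797·(√3.76 − √1.82)/0.00212
  = 1.5940 × (1.9391 − 1.3491) / 0.00212 = 443.61 s.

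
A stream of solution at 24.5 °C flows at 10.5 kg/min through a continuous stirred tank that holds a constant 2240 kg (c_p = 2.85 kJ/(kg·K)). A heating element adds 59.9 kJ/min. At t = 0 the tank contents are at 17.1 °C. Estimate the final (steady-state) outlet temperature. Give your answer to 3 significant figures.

26.5 °C

M c_p dT/dt = ṁ c_p (T_in − T) + Q̇.
At steady state dT/dt = 0 ⇒ T_ss = T_in + Q̇/(ṁ c_p) = 24.5 + 59.9/(10.5·2.85) = 26.502 °C.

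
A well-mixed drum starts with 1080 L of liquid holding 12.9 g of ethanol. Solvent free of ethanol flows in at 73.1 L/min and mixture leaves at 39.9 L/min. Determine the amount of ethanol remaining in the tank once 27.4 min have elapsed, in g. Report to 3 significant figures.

Total volume: dV/dt = Q_in − Q_out = 33.200 L/min, so V(t) = 1080 + 33.200 t and V(27.4) = 1989.7 L.
No ethanol enters, so dm/dt = −Q_out · (m/V).
Separate: dm/m = −Q_out dt/V(t) ⇒ ln(m/m₀) = −(Q_out/(Q_in−Q_out)) ln(V/V₀).
m = m₀ (V₀/V)^(Q_out/(Q_in−Q_out)) = 12.9 × (1080/1989.7)^(1.2018) = 6.1898 g.

6.19 g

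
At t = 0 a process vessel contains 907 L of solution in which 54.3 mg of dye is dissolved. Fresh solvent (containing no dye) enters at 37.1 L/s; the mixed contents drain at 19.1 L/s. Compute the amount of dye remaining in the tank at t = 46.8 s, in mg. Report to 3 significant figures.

Total volume: dV/dt = Q_in − Q_out = 18.000 L/s, so V(t) = 907 + 18.000 t and V(46.8) = 1749.4 L.
Species balance (pure solvent in): dm/dt = −Q_out · m/V(t).
dm/m = −Q_out dt/(V₀ + 18.000 t); integrating gives ln(m/m₀) = −(Q_out/(Q_in−Q_out)) ln(V/V₀).
m = m₀ (V₀/V)^(Q_out/(Q_in−Q_out)) = 54.3 × (907/1749.4)^(1.0611) = 27.045 mg.

27.0 mg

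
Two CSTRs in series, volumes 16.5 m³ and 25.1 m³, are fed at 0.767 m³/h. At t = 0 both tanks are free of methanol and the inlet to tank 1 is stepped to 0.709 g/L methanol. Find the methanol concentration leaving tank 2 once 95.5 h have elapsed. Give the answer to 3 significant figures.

0.613 g/L

Species balance on tank i: dCᵢ/dt = (Cᵢ₋₁ − Cᵢ)/τᵢ with τᵢ = Vᵢ/Q.
τ₁ = 16.5/0.767 = 21.512 h; τ₂ = 25.1/0.767 = 32.725 h.
Tank 1: C₁ = C_in(1 − e^(−t/τ₁)). Tank 2 (τ₁ ≠ τ₂): C₂ = C_in[1 − (τ₁ e^(−t/τ₁) − τ₂ e^(−t/τ₂))/(τ₁ − τ₂)].
At t = 95.5: e^(−t/τ₁) = 0.011804, e^(−t/τ₂) = 0.054027.
C₂ = 0.709·[1 − (21.512·0.011804 − 32.725·0.054027)/(-11.213)] = 0.709·0.86496 = 0.61326 g/L.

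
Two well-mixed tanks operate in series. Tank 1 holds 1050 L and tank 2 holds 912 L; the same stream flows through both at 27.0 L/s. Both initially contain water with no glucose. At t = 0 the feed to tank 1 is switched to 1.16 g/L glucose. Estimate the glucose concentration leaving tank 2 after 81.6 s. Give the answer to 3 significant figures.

Time constants: τᵢ = Vᵢ/Q for each well-mixed tank.
τ₁ = 1050/27.0 = 38.889 s; τ₂ = 912/27.0 = 33.778 s.
Tank 1: C₁ = C_in(1 − e^(−t/τ₁)). Tank 2 (τ₁ ≠ τ₂): C₂ = C_in[1 − (τ₁ e^(−t/τ₁) − τ₂ e^(−t/τ₂))/(τ₁ − τ₂)].
At t = 81.6: e^(−t/τ₁) = 0.12267, e^(−t/τ₂) = 0.089297.
C₂ = 1.16·[1 − (38.889·0.12267 − 33.778·0.089297)/(5.1111)] = 1.16·0.65680 = 0.76189 g/L.

0.762 g/L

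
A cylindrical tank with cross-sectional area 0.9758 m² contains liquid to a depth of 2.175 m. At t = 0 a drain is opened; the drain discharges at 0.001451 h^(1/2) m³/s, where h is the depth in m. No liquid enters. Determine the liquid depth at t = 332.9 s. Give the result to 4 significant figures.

With no inflow, A dh/dt = −0.001451 √h.
Separate and integrate: 2(√h − √h₀) = −(0.001451/A) t.
√h = √2.175 − 0.001451·332.9/(2·0.9758) = 1.47479 − 0.247509 = 1.22728.
h = 1.22728² = 1.50621 m.

1.506 m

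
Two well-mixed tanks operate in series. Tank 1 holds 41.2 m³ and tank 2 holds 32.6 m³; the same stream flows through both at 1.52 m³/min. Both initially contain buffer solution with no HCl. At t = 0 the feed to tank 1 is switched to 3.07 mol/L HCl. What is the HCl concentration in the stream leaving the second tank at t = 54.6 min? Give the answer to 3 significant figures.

Each tank obeys Vᵢ dCᵢ/dt = Q(Cᵢ₋₁ − Cᵢ), so τᵢ = Vᵢ/Q.
τ₁ = 41.2/1.52 = 27.105 min; τ₂ = 32.6/1.52 = 21.447 min.
Solving the cascade with C₁(0)=C₂(0)=0 gives C₂(t) = C_in[1 − (τ₁ e^(−t/τ₁) − τ₂ e^(−t/τ₂))/(τ₁ − τ₂)].
At t = 54.6: e^(−t/τ₁) = 0.13340, e^(−t/τ₂) = 0.078413.
C₂ = 3.07·[1 − (27.105·0.13340 − 21.447·0.078413)/(5.6579)] = 3.07·0.65814 = 2.0205 mol/L.

2.02 mol/L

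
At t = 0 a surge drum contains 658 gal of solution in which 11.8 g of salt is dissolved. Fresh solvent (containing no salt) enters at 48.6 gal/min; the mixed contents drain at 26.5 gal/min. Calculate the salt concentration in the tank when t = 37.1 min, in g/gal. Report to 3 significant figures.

Total volume: dV/dt = Q_in − Q_out = 22.100 gal/min, so V(t) = 658 + 22.100 t and V(37.1) = 1477.9 gal.
No salt enters, so dm/dt = −Q_out · (m/V).
Separate: dm/m = −Q_out dt/V(t) ⇒ ln(m/m₀) = −(Q_out/(Q_in−Q_out)) ln(V/V₀).
m = m₀ (V₀/V)^(Q_out/(Q_in−Q_out)) = 11.8 × (658/1477.9)^(1.1991) = 4.4719 g.
C = m/V = 4.4719/1477.9 = 0.0030258 g/gal.

0.00303 g/gal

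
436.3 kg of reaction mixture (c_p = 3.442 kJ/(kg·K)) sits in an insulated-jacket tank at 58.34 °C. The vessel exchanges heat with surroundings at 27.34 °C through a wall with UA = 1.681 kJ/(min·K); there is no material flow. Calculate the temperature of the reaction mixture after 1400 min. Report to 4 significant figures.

33.81 °C

Lumped-capacitance energy balance: M c_p dT/dt = UA(T_amb − T).
dT/dt = (T_ss − T)/τ with T_ss = T_amb = 27.3400 °C, τ = M c_p/UA = 436.3·3.442/1.681 = 893.364 min.
Integrating: T(t) = T_ss + (T₀ − T_ss) e^(−t/τ).
T(1400) = 27.3400 + (31.0000)·0.208647 = 33.8081 °C.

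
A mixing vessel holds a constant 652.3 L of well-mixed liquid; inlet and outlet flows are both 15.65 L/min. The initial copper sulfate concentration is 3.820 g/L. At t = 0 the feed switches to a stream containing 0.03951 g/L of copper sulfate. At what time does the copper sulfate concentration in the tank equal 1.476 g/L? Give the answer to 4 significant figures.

Mass balance on the solute (V constant): V dC/dt = Q(C_in − C), so τ = V/Q = 41.6805 min.
C(t) = C_in + (C₀ − C_in) e^(−t/τ). Set C = 1.476 and solve for t:
e^(−t/τ) = (C − C_in)/(C₀ − C_in) = (1.476 − 0.03951)/(3.820 − 0.03951) = 0.379975
t = −τ ln(…) = 41.6805 × 0.967651 = 40.3322 min.

40.33 min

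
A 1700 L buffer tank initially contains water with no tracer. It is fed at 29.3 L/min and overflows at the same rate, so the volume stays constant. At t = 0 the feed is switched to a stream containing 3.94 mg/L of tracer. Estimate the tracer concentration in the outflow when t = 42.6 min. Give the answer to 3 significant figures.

2.05 mg/L

Mass balance on the solute (V constant): V dC/dt = Q(C_in − C).
Time constant τ = V/Q = 1700/29.3 = 58.020 min.
Solution: C(t) = C_in + (C₀ − C_in) e^(−t/τ).
C(42.6) = 3.94 + (0 − 3.94)·e^(−42.6/58.020) = 3.94 + (-3.9400)·0.47988 = 2.0493 mg/L.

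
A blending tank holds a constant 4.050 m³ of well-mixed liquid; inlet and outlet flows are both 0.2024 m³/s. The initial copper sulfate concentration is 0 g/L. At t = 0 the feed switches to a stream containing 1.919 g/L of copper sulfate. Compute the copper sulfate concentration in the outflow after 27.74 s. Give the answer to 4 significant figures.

1.439 g/L

Transient balance on the dissolved component: V dC/dt = Q(C_in − C).
Time constant τ = V/Q = 4.050/0.2024 = 20.0099 s.
This is linear first-order; C(t) = C_in + (C₀ − C_in) e^(−t/τ).
C(27.74) = 1.919 + (0 − 1.919)·e^(−27.74/20.0099) = 1.919 + (-1.91900)·0.249995 = 1.43926 g/L.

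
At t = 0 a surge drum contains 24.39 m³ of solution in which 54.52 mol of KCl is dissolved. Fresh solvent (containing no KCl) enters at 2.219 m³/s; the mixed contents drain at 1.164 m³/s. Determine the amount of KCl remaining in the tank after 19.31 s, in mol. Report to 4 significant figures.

Let m(t) be the amount of KCl. Volume: V(t) = V₀ + (Q_in − Q_out) t = 24.39 + 1.05500 t; V(19.31) = 44.7621 m³.
Species balance (pure solvent in): dm/dt = −Q_out · m/V(t).
dm/m = −Q_out dt/(V₀ + 1.05500 t); integrating gives ln(m/m₀) = −(Q_out/(Q_in−Q_out)) ln(V/V₀).
m = m₀ (V₀/V)^(Q_out/(Q_in−Q_out)) = 54.52 × (24.39/44.7621)^(1.10332) = 27.9006 mol.

27.90 mol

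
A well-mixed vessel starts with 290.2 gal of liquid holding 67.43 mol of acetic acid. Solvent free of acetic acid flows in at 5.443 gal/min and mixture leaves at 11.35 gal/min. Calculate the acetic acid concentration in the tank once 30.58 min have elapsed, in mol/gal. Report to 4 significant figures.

Total volume: dV/dt = Q_in − Q_out = -5.90700 gal/min, so V(t) = 290.2 − 5.90700 t and V(30.58) = 109.564 gal.
No acetic acid enters, so dm/dt = −Q_out · (m/V).
dm/m = −Q_out dt/(V₀ − 5.90700 t); integrating gives ln(m/m₀) = −(Q_out/(Q_in−Q_out)) ln(V/V₀).
m = m₀ (V₀/V)^(Q_out/(Q_in−Q_out)) = 67.43 × (290.2/109.564)^(-1.92145) = 10.3758 mol.
C = m/V = 10.3758/109.564 = 0.0947012 mol/gal.

0.09470 mol/gal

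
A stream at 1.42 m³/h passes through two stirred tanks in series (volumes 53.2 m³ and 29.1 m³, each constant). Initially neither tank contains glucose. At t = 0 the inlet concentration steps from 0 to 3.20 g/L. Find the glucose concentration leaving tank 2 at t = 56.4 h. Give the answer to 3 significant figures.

Each tank obeys Vᵢ dCᵢ/dt = Q(Cᵢ₋₁ − Cᵢ), so τᵢ = Vᵢ/Q.
τ₁ = 53.2/1.42 = 37.465 h; τ₂ = 29.1/1.42 = 20.493 h.
Solving the cascade with C₁(0)=C₂(0)=0 gives C₂(t) = C_in[1 − (τ₁ e^(−t/τ₁) − τ₂ e^(−t/τ₂))/(τ₁ − τ₂)].
At t = 56.4: e^(−t/τ₁) = 0.22193, e^(−t/τ₂) = 0.063790.
C₂ = 3.20·[1 − (37.465·0.22193 − 20.493·0.063790)/(16.972)] = 3.20·0.58713 = 1.8788 g/L.

1.88 g/L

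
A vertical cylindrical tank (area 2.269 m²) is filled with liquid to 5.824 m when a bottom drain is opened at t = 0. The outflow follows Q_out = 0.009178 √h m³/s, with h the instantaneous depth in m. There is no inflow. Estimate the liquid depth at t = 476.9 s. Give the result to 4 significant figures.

Unsteady balance on liquid volume: A dh/dt = −0.009178 √h.
This is separable: 2 d(√h)/dt = −0.009178/A, so √h = √h₀ − (0.009178/(2A)) t.
√h = √5.824 − 0.009178·476.9/(2·2.269) = 2.41330 − 0.964519 = 1.44878.
h = 1.44878² = 2.09896 m.

2.099 m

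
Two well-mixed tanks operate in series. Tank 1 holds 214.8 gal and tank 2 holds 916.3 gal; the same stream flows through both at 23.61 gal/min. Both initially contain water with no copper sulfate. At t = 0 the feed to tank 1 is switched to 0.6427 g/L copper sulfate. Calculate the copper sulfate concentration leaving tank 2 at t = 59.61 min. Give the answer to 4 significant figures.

0.4623 g/L

Time constants: τᵢ = Vᵢ/Q for each well-mixed tank.
τ₁ = 214.8/23.61 = 9.09784 min; τ₂ = 916.3/23.61 = 38.8098 min.
Solving the cascade with C₁(0)=C₂(0)=0 gives C₂(t) = C_in[1 − (τ₁ e^(−t/τ₁) − τ₂ e^(−t/τ₂))/(τ₁ − τ₂)].
At t = 59.61: e^(−t/τ₁) = 0.00142711, e^(−t/τ₂) = 0.215251.
C₂ = 0.6427·[1 − (9.09784·0.00142711 − 38.8098·0.215251)/(-29.7120)] = 0.6427·0.719276 = 0.462279 g/L.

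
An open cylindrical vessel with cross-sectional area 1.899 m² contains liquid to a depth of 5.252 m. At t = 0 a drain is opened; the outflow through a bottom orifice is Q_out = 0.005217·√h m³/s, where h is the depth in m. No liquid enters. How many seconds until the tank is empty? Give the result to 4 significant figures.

With no inflow, A dh/dt = −0.005217 √h.
This is separable: 2 d(√h)/dt = −0.005217/A, so √h = √h₀ − (0.005217/(2A)) t.
Tank is empty when √h = 0: t_empty = 2A√h₀/0.005217.
t_empty = 2·1.899·√5.252/0.005217 = 3.79800·2.29172/0.005217 = 1668.39 s.

1668 s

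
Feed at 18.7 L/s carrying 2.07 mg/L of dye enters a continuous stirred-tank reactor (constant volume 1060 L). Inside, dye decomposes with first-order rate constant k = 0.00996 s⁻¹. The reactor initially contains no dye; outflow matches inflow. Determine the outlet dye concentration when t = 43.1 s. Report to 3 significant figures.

0.920 mg/L

V dC/dt = Q(C_in − C) − k V C.
dC/dt = (Q/V) C_in − (Q/V + k) C; effective rate a = Q/V + k = 0.017642 + 0.00996 = 0.027602 s⁻¹.
C_ss = Q C_in/(Q + kV) = 1.3230 mg/L; C(t) = C_ss + (C₀ − C_ss) e^(−a t).
C(43.1) = 1.3230 + (-1.3230)·e^(−0.027602·43.1) = 1.3230 + (-1.3230)·0.30434 = 0.92039 mg/L.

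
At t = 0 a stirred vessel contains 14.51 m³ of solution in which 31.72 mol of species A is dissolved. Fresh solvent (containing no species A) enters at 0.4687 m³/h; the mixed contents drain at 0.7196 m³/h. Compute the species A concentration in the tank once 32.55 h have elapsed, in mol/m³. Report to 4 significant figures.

Total volume: dV/dt = Q_in − Q_out = -0.250900 m³/h, so V(t) = 14.51 − 0.250900 t and V(32.55) = 6.34320 m³.
Solute balance: dm/dt = 0 − Q_out C = −Q_out m/V(t).
dm/m = −Q_out dt/(V₀ − 0.250900 t); integrating gives ln(m/m₀) = −(Q_out/(Q_in−Q_out)) ln(V/V₀).
m = m₀ (V₀/V)^(Q_out/(Q_in−Q_out)) = 31.72 × (14.51/6.34320)^(-2.86807) = 2.95574 mol.
C = m/V = 2.95574/6.34320 = 0.465969 mol/m³.

0.4660 mol/m³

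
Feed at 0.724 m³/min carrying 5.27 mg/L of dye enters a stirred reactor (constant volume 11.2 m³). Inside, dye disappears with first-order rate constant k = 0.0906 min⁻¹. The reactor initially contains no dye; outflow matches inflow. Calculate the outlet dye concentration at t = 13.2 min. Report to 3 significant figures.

Accumulation = in − out − consumed: V dC/dt = Q C_in − Q C − k V C.
dC/dt = (Q/V) C_in − (Q/V + k) C; effective rate a = Q/V + k = 0.064643 + 0.0906 = 0.15524 min⁻¹.
C_ss = Q C_in/(Q + kV) = 2.1944 mg/L; C(t) = C_ss + (C₀ − C_ss) e^(−a t).
C(13.2) = 2.1944 + (-2.1944)·e^(−0.15524·13.2) = 2.1944 + (-2.1944)·0.12884 = 1.9117 mg/L.

1.91 mg/L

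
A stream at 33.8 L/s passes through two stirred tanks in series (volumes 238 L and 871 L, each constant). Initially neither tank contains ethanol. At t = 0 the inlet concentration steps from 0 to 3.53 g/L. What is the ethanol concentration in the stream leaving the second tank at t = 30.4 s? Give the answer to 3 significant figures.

Time constants: τᵢ = Vᵢ/Q for each well-mixed tank.
τ₁ = 238/33.8 = 7.0414 s; τ₂ = 871/33.8 = 25.769 s.
Solving the cascade with C₁(0)=C₂(0)=0 gives C₂(t) = C_in[1 − (τ₁ e^(−t/τ₁) − τ₂ e^(−t/τ₂))/(τ₁ − τ₂)].
At t = 30.4: e^(−t/τ₁) = 0.013336, e^(−t/τ₂) = 0.30737.
C₂ = 3.53·[1 − (7.0414·0.013336 − 25.769·0.30737)/(-18.728)] = 3.53·0.58208 = 2.0547 g/L.

2.05 g/L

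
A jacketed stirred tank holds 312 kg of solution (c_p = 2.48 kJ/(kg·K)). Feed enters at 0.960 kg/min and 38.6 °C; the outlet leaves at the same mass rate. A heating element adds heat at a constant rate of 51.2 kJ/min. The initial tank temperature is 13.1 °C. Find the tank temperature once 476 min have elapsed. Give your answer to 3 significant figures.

49.2 °C

Energy balance: M c_p dT/dt = ṁ c_p (T_in − T) + 51.2.
Rearrange: dT/dt = (T_ss − T)/τ with τ = M/ṁ = 325.00 min and T_ss = T_in + Q̇/(ṁ c_p) = 60.105 °C.
This is linear first-order; T(t) = T_ss + (T₀ − T_ss) e^(−t/τ).
T(476) = 60.105 + (-47.005)·e^(−476/325.00) = 60.105 + (-47.005)·0.23117 = 49.239 °C.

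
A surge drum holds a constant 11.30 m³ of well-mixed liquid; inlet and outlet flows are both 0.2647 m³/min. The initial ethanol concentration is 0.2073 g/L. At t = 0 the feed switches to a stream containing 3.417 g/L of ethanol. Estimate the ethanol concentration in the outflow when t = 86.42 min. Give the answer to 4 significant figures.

Accumulation = in − out for the solute gives V dC/dt = Q(C_in − C).
Time constant τ = V/Q = 11.30/0.2647 = 42.6898 min.
C approaches C_in exponentially: C(t) = C_in + (C₀ − C_in) e^(−t/τ).
C(86.42) = 3.417 + (0.2073 − 3.417)·e^(−86.42/42.6898) = 3.417 + (-3.20970)·0.132077 = 2.99307 g/L.

2.993 g/L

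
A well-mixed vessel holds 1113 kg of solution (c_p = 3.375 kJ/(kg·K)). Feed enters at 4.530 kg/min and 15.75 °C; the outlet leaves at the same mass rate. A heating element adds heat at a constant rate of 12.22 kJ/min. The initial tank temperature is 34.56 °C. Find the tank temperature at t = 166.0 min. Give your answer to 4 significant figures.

Heat balance on the well-mixed liquid: M c_p dT/dt = ṁ c_p (T_in − T) + 12.22.
τ = M/ṁ = 245.695 min; T_ss = T_in + Q̇/(ṁ c_p) = 15.75 + 12.22/(4.530·3.375) = 16.5493 °C.
T approaches T_ss exponentially: T(t) = T_ss + (T₀ − T_ss) e^(−t/τ).
T(166.0) = 16.5493 + (18.0107)·e^(−166.0/245.695) = 16.5493 + (18.0107)·0.508834 = 25.7137 °C.

25.71 °C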